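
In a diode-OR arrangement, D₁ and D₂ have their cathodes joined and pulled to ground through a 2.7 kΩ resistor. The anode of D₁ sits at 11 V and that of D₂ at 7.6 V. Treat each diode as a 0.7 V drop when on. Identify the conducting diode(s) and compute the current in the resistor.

Only D₁ conducts; I_R ≈ 3.8 mA

Assume both conduct. Then node N would need to be at both 11−0.7 = 10.3 V and 7.6−0.7 = 6.9 V, which is impossible.
Assume only D₁ conducts: V_N = 11 − 0.7 = 10.3 V, so I_R = 10.3/2.7 = 3.81 mA.
Check D₂: its anode-to-cathode voltage is 7.6 − 10.3 = -2.7 V < 0.7 V, so it is off. The assumption is consistent.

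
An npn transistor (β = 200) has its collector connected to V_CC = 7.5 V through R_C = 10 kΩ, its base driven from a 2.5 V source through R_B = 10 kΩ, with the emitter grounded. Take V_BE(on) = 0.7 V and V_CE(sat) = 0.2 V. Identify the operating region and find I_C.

saturation; I_C ≈ 0.73 mA

Assume active: I_B = (2.5 − 0.7)/10 = 0.18 mA, giving I_C = β·I_B = 36 mA.
But then V_CE = 7.5 − 36×10 = -352 V < V_CE(sat) = 0.2 V — impossible in the active region.
So the transistor is saturated. With V_CE = 0.2 V, I_C = (V_CC − 0.2)/R_C = 7.3/10 = 0.73 mA.
Check: β·I_B = 36 mA > I_C = 0.73 mA, confirming saturation.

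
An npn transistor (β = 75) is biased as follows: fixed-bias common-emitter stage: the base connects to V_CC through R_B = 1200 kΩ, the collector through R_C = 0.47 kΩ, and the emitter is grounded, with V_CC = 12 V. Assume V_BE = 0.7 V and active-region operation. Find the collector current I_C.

I_C ≈ 0.71 mA

Base loop: V_CC = I_B·R_B + V_BE, so I_B = (12 − 0.7)/1200 kΩ = 0.00942 mA.
In the active region I_C = β·I_B = 75 × 0.00942 = 0.706 mA.
Collector loop: V_CE = V_CC − I_C·R_C = 12 − 0.706×0.47 = 11.7 V.
Since V_CE = 11.7 V > V_CE(sat) ≈ 0.2 V, the transistor is in the active region as assumed.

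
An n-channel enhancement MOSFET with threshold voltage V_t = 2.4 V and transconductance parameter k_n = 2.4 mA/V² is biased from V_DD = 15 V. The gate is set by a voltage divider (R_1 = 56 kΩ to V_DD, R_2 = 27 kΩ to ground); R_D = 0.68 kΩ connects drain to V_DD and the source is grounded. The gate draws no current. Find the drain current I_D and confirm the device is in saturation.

I_D ≈ 7.4 mA

V_G = V_DD·R_2/(R_1+R_2) = 15×27/83 = 4.88 V. With the source grounded, V_GS = V_G = 4.88 V.
Assume saturation: I_D = (k_n/2)(V_GS − V_t)² = (2.4/2)×(4.88 − 2.4)² = 1.2×2.48² = 7.38 mA.
V_DS = V_DD − I_D·R_D = 15 − 7.38×0.68 = 9.98 V.
Saturation requires V_DS ≥ V_GS − V_t = 2.48 V; 9.98 ≥ 2.48 ✓.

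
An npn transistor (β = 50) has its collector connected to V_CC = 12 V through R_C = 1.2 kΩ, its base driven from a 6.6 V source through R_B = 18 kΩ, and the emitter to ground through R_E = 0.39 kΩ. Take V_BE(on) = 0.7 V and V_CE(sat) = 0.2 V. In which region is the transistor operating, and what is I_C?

saturation; I_C ≈ 7.4 mA

Assume active: I_B = (6.6 − 0.7)/(18 + 51×0.39) = 0.156 mA, I_C = β·I_B = 7.79 mA.
Then V_CE = 12 − 7.79×1.2 − 7.94×0.39 = -0.44 V < 0.2 V — the active assumption fails.
Re-solve with V_CE = 0.2 V. KCL at the emitter: V_E/R_E = (V_BB−0.7−V_E)/R_B + (V_CC−0.2−V_E)/R_C, giving V_E = 2.94 V.
I_C = (V_CC − 0.2 − V_E)/R_C = (11.8 − 2.94)/1.2 = 7.38 mA.
Check: I_B = (5.9 − 2.94)/18 = 0.164 mA, and β·I_B = 8.21 mA > I_C, confirming saturation.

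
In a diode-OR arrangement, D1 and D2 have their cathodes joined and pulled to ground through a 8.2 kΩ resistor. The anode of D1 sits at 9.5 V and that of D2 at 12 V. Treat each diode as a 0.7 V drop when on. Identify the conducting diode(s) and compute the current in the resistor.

Only D2 conducts; I_R ≈ 1.4 mA

Assume both conduct. Then node N would need to be at both 9.5−0.7 = 8.8 V and 12−0.7 = 11.3 V, which is impossible.
Assume only D2 conducts: V_N = 12 − 0.7 = 11.3 V, so I_R = 11.3/8.2 = 1.38 mA.
Check D1: its anode-to-cathode voltage is 9.5 − 11.3 = -1.8 V < 0.7 V, so it is off. The assumption is consistent.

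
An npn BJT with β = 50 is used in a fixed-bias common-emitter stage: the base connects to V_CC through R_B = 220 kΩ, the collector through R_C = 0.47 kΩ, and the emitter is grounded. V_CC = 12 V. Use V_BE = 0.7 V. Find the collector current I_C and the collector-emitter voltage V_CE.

Base loop: V_CC = I_B·R_B + V_BE, so I_B = (12 − 0.7)/220 kΩ = 0.0514 mA.
In the active region I_C = β·I_B = 50 × 0.0514 = 2.57 mA.
Collector loop: V_CE = V_CC − I_C·R_C = 12 − 2.57×0.47 = 10.8 V.
Since V_CE = 10.8 V > V_CE(sat) ≈ 0.2 V, the transistor is in the active region as assumed.

I_C ≈ 2.6 mA, V_CE ≈ 11 V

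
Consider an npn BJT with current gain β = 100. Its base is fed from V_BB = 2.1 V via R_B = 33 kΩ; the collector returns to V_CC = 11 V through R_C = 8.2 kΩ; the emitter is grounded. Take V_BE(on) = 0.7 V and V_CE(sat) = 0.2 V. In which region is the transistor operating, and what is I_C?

Assume active: I_B = (2.1 − 0.7)/33 = 0.0424 mA, giving I_C = β·I_B = 4.24 mA.
But then V_CE = 11 − 4.24×8.2 = -23.8 V < V_CE(sat) = 0.2 V — impossible in the active region.
So the transistor is saturated. With V_CE = 0.2 V, I_C = (V_CC − 0.2)/R_C = 10.8/8.2 = 1.32 mA.
Check: β·I_B = 4.24 mA > I_C = 1.32 mA, confirming saturation.

saturation; I_C ≈ 1.3 mA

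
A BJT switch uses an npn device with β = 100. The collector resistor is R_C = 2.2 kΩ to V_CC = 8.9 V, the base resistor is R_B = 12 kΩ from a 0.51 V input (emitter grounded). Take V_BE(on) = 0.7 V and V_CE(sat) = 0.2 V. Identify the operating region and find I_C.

V_BB = 0.51 V ≤ V_BE(on) = 0.7 V, so the base-emitter junction is not forward biased.
The transistor is in cutoff: I_B = I_C = 0.

cutoff; I_C ≈ 0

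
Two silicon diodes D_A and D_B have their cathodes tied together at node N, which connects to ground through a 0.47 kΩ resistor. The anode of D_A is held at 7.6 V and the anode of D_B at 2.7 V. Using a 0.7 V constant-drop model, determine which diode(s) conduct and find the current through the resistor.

Assume both conduct. Then node N would need to be at both 7.6−0.7 = 6.9 V and 2.7−0.7 = 2 V, which is impossible.
Assume only D_A conducts: V_N = 7.6 − 0.7 = 6.9 V, so I_R = 6.9/0.47 = 14.7 mA.
Check D_B: its anode-to-cathode voltage is 2.7 − 6.9 = -4.2 V < 0.7 V, so it is off. The assumption is consistent.

Only D_A conducts; I_R ≈ 15 mA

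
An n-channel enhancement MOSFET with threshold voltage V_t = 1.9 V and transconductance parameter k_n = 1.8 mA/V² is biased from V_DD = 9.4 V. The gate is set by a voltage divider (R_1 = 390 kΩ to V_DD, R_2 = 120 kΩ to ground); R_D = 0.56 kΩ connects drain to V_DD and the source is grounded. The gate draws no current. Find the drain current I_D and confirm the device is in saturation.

I_D ≈ 0.087 mA

V_G = V_DD·R_2/(R_1+R_2) = 9.4×120/510 = 2.21 V. With the source grounded, V_GS = V_G = 2.21 V.
Assume saturation: I_D = (k_n/2)(V_GS − V_t)² = (1.8/2)×(2.21 − 1.9)² = 0.9×0.312² = 0.0875 mA.
V_DS = V_DD − I_D·R_D = 9.4 − 0.0875×0.56 = 9.35 V.
Saturation requires V_DS ≥ V_GS − V_t = 0.312 V; 9.35 ≥ 0.312 ✓.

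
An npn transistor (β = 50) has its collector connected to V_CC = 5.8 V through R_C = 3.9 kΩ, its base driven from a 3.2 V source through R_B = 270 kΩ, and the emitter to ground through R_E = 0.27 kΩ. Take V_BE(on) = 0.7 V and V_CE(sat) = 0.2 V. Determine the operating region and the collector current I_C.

active; I_C ≈ 0.44 mA

Assume active. Base-emitter loop: I_B = (V_BB − V_BE)/(R_B + (β+1)R_E) = (3.2 − 0.7)/(270 + 51×0.27) = 0.00881 mA.
I_C = β·I_B = 50×0.00881 = 0.44 mA.
V_CE = V_CC − I_C·R_C − I_E·R_E = 5.8 − 0.44×3.9 − 0.449×0.27 = 3.96 V > V_CE(sat), so the active-region assumption holds.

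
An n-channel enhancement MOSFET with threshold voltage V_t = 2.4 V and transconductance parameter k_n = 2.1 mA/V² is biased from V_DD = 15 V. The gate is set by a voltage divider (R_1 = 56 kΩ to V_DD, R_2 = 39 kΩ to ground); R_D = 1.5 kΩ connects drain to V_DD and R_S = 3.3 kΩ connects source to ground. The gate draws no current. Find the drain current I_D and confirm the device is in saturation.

I_D ≈ 0.86 mA

V_G = V_DD·R_2/(R_1+R_2) = 15×39/95 = 6.16 V.
Assume saturation: I_D = (k_n/2)(V_GS − V_t)² with V_GS = V_G − I_D·R_S = 6.16 − 3.3·I_D.
Substituting gives 11.4·I_D² − 27·I_D + 14.8 = 0, with roots I_D = 0.864 or 1.5 mA.
The root I_D = 1.5 mA gives V_GS = 1.2 V ≤ V_t, so take I_D = 0.864 mA.
Then V_GS = 3.31 V and V_DS = V_DD − I_D(R_D+R_S) = 15 − 0.864×4.8 = 10.9 V.
Saturation requires V_DS ≥ V_GS − V_t = 0.907 V; 10.9 ≥ 0.907 ✓.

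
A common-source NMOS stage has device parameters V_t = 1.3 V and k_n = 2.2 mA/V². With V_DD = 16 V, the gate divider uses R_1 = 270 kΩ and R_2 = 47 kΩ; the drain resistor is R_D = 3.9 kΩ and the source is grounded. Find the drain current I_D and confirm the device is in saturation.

V_G = V_DD·R_2/(R_1+R_2) = 16×47/317 = 2.37 V. With the source grounded, V_GS = V_G = 2.37 V.
Assume saturation: I_D = (k_n/2)(V_GS − V_t)² = (2.2/2)×(2.37 − 1.3)² = 1.1×1.07² = 1.26 mA.
V_DS = V_DD − I_D·R_D = 16 − 1.26×3.9 = 11.1 V.
Saturation requires V_DS ≥ V_GS − V_t = 1.07 V; 11.1 ≥ 1.07 ✓.

I_D ≈ 1.3 mA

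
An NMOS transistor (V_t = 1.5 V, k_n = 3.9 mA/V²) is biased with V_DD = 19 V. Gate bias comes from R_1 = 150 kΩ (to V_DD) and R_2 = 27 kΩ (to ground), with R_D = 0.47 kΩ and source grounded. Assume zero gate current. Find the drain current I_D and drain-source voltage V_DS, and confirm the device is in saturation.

I_D ≈ 3.8 mA, V_DS ≈ 17 V

V_G = V_DD·R_2/(R_1+R_2) = 19×27/177 = 2.9 V. With the source grounded, V_GS = V_G = 2.9 V.
Assume saturation: I_D = (k_n/2)(V_GS − V_t)² = (3.9/2)×(2.9 − 1.5)² = 1.95×1.4² = 3.81 mA.
V_DS = V_DD − I_D·R_D = 19 − 3.81×0.47 = 17.2 V.
Saturation requires V_DS ≥ V_GS − V_t = 1.4 V; 17.2 ≥ 1.4 ✓.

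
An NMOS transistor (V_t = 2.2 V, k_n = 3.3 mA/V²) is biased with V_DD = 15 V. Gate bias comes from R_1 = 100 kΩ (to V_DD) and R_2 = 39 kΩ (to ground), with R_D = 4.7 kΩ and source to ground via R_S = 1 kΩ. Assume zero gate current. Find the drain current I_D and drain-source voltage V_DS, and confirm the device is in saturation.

V_G = V_DD·R_2/(R_1+R_2) = 15×39/139 = 4.21 V.
Assume saturation: I_D = (k_n/2)(V_GS − V_t)² with V_GS = V_G − I_D·R_S = 4.21 − 1·I_D.
Substituting gives 1.65·I_D² − 7.63·I_D + 6.66 = 0, with roots I_D = 1.17 or 3.46 mA.
The root I_D = 3.46 mA gives V_GS = 0.753 V ≤ V_t, so take I_D = 1.17 mA.
Then V_GS = 3.04 V and V_DS = V_DD − I_D(R_D+R_S) = 15 − 1.17×5.7 = 8.35 V.
Saturation requires V_DS ≥ V_GS − V_t = 0.841 V; 8.35 ≥ 0.841 ✓.

I_D ≈ 1.2 mA, V_DS ≈ 8.3 V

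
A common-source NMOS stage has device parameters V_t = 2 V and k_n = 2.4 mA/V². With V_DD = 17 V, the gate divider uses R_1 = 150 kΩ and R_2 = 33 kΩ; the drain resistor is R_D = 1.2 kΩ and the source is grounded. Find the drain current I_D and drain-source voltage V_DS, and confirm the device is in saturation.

I_D ≈ 1.4 mA, V_DS ≈ 15 V

V_G = V_DD·R_2/(R_1+R_2) = 17×33/183 = 3.07 V. With the source grounded, V_GS = V_G = 3.07 V.
Assume saturation: I_D = (k_n/2)(V_GS − V_t)² = (2.4/2)×(3.07 − 2)² = 1.2×1.07² = 1.36 mA.
V_DS = V_DD − I_D·R_D = 17 − 1.36×1.2 = 15.4 V.
Saturation requires V_DS ≥ V_GS − V_t = 1.07 V; 15.4 ≥ 1.07 ✓.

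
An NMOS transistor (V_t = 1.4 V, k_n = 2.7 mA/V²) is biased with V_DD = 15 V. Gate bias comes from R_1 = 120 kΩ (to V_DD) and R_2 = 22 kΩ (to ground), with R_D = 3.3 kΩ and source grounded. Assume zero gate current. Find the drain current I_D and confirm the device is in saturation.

I_D ≈ 1.2 mA

V_G = V_DD·R_2/(R_1+R_2) = 15×22/142 = 2.32 V. With the source grounded, V_GS = V_G = 2.32 V.
Assume saturation: I_D = (k_n/2)(V_GS − V_t)² = (2.7/2)×(2.32 − 1.4)² = 1.35×0.924² = 1.15 mA.
V_DS = V_DD − I_D·R_D = 15 − 1.15×3.3 = 11.2 V.
Saturation requires V_DS ≥ V_GS − V_t = 0.924 V; 11.2 ≥ 0.924 ✓.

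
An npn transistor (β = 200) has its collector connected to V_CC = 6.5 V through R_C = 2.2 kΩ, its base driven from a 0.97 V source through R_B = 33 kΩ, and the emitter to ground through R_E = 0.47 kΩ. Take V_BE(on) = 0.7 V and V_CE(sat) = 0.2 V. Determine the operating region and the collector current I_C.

active; I_C ≈ 0.42 mA

Assume active. Base-emitter loop: I_B = (V_BB − V_BE)/(R_B + (β+1)R_E) = (0.97 − 0.7)/(33 + 201×0.47) = 0.00212 mA.
I_C = β·I_B = 200×0.00212 = 0.424 mA.
V_CE = V_CC − I_C·R_C − I_E·R_E = 6.5 − 0.424×2.2 − 0.426×0.47 = 5.37 V > V_CE(sat), so the active-region assumption holds.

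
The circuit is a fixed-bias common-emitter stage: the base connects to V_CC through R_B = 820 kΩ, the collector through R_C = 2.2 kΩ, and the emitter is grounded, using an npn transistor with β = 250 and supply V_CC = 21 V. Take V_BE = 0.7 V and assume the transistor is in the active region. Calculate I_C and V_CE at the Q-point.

Base loop: V_CC = I_B·R_B + V_BE, so I_B = (21 − 0.7)/820 kΩ = 0.0248 mA.
In the active region I_C = β·I_B = 250 × 0.0248 = 6.19 mA.
Collector loop: V_CE = V_CC − I_C·R_C = 21 − 6.19×2.2 = 7.38 V.
Since V_CE = 7.38 V > V_CE(sat) ≈ 0.2 V, the transistor is in the active region as assumed.

I_C ≈ 6.2 mA, V_CE ≈ 7.4 V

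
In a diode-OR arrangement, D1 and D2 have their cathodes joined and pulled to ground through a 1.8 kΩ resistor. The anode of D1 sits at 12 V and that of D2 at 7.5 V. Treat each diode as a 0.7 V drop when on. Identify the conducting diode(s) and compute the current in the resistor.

Assume both conduct. Then node N would need to be at both 12−0.7 = 11.3 V and 7.5−0.7 = 6.8 V, which is impossible.
Assume only D1 conducts: V_N = 12 − 0.7 = 11.3 V, so I_R = 11.3/1.8 = 6.28 mA.
Check D2: its anode-to-cathode voltage is 7.5 − 11.3 = -3.8 V < 0.7 V, so it is off. The assumption is consistent.

Only D1 conducts; I_R ≈ 6.3 mA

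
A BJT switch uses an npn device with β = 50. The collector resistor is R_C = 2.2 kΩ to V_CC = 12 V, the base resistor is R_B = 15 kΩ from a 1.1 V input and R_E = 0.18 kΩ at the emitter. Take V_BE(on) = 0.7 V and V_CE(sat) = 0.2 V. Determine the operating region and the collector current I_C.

active; I_C ≈ 0.83 mA

Assume active. Base-emitter loop: I_B = (V_BB − V_BE)/(R_B + (β+1)R_E) = (1.1 − 0.7)/(15 + 51×0.18) = 0.0165 mA.
I_C = β·I_B = 50×0.0165 = 0.827 mA.
V_CE = V_CC − I_C·R_C − I_E·R_E = 12 − 0.827×2.2 − 0.844×0.18 = 10 V > V_CE(sat), so the active-region assumption holds.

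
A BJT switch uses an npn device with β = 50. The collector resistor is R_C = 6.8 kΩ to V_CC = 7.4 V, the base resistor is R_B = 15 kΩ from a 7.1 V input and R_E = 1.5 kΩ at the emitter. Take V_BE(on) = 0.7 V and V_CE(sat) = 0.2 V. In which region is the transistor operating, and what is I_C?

Assume active: I_B = (7.1 − 0.7)/(15 + 51×1.5) = 0.0699 mA, I_C = β·I_B = 3.5 mA.
Then V_CE = 7.4 − 3.5×6.8 − 3.57×1.5 = -21.7 V < 0.2 V — the active assumption fails.
Re-solve with V_CE = 0.2 V. KCL at the emitter: V_E/R_E = (V_BB−0.7−V_E)/R_B + (V_CC−0.2−V_E)/R_C, giving V_E = 1.69 V.
I_C = (V_CC − 0.2 − V_E)/R_C = (7.2 − 1.69)/6.8 = 0.811 mA.
Check: I_B = (6.4 − 1.69)/15 = 0.314 mA, and β·I_B = 15.7 mA > I_C, confirming saturation.

saturation; I_C ≈ 0.81 mA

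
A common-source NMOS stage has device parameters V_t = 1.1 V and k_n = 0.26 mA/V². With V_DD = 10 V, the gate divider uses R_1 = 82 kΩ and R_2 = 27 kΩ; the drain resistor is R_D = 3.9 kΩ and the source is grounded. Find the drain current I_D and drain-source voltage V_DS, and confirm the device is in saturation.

V_G = V_DD·R_2/(R_1+R_2) = 10×27/109 = 2.48 V. With the source grounded, V_GS = V_G = 2.48 V.
Assume saturation: I_D = (k_n/2)(V_GS − V_t)² = (0.26/2)×(2.48 − 1.1)² = 0.13×1.38² = 0.247 mA.
V_DS = V_DD − I_D·R_D = 10 − 0.247×3.9 = 9.04 V.
Saturation requires V_DS ≥ V_GS − V_t = 1.38 V; 9.04 ≥ 1.38 ✓.

I_D ≈ 0.25 mA, V_DS ≈ 9 V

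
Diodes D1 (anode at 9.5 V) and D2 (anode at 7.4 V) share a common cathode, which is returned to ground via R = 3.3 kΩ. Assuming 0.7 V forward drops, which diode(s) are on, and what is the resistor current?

Only D1 conducts; I_R ≈ 2.7 mA

Assume both conduct. Then node N would need to be at both 9.5−0.7 = 8.8 V and 7.4−0.7 = 6.7 V, which is impossible.
Assume only D1 conducts: V_N = 9.5 − 0.7 = 8.8 V, so I_R = 8.8/3.3 = 2.67 mA.
Check D2: its anode-to-cathode voltage is 7.4 − 8.8 = -1.4 V < 0.7 V, so it is off. The assumption is consistent.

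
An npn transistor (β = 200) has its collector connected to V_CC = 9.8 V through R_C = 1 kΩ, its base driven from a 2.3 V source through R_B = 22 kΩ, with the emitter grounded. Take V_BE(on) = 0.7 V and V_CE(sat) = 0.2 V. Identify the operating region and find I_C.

saturation; I_C ≈ 9.6 mA

Assume active: I_B = (2.3 − 0.7)/22 = 0.0727 mA, giving I_C = β·I_B = 14.5 mA.
But then V_CE = 9.8 − 14.5×1 = -4.75 V < V_CE(sat) = 0.2 V — impossible in the active region.
So the transistor is saturated. With V_CE = 0.2 V, I_C = (V_CC − 0.2)/R_C = 9.6/1 = 9.6 mA.
Check: β·I_B = 14.5 mA > I_C = 9.6 mA, confirming saturation.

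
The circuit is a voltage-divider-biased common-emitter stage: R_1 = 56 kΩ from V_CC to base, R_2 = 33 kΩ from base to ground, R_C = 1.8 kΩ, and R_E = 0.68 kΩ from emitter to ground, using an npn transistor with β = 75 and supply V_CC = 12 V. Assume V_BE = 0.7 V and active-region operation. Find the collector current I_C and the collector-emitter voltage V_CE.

Thevenize the base divider: V_Th = V_CC·R_2/(R_1+R_2) = 12×33/89 = 4.45 V, R_Th = R_1‖R_2 = 20.8 kΩ.
Base-emitter loop: V_Th = I_B·R_Th + V_BE + (β+1)I_B·R_E, so I_B = (4.45 − 0.7) / (20.8 + 76×0.68) = 0.0518 mA.
I_C = β·I_B = 75×0.0518 = 3.88 mA, and I_E = (β+1)I_B = 3.93 mA.
V_CE = V_CC − I_C·R_C − I_E·R_E = 12 − 3.88×1.8 − 3.93×0.68 = 2.34 V.
V_CE = 2.34 V > 0.2 V confirms active-region operation.

I_C ≈ 3.9 mA, V_CE ≈ 2.3 V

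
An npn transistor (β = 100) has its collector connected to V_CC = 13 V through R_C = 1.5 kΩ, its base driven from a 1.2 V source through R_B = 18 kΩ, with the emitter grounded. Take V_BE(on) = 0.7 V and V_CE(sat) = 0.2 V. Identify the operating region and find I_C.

Assume active. Base-emitter loop: I_B = (V_BB − V_BE)/R_B = (1.2 − 0.7)/18 = 0.0278 mA.
I_C = β·I_B = 100×0.0278 = 2.78 mA.
V_CE = V_CC − I_C·R_C = 13 − 2.78×1.5 = 8.83 V > V_CE(sat), so the active-region assumption holds.

active; I_C ≈ 2.8 mA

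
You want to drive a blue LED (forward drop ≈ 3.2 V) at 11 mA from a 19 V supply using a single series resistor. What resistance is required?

The resistor drops V_S − V_D = 19 − 3.2 = 15.8 V at 11 mA.
R = 15.8 V / 11 mA = 1.44 kΩ.

R ≈ 1.4 kΩ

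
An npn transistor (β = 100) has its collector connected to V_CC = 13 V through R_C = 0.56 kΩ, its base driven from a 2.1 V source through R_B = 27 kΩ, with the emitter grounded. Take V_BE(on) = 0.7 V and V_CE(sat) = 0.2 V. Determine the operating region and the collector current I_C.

active; I_C ≈ 5.2 mA

Assume active. Base-emitter loop: I_B = (V_BB − V_BE)/R_B = (2.1 − 0.7)/27 = 0.0519 mA.
I_C = β·I_B = 100×0.0519 = 5.19 mA.
V_CE = V_CC − I_C·R_C = 13 − 5.19×0.56 = 10.1 V > V_CE(sat), so the active-region assumption holds.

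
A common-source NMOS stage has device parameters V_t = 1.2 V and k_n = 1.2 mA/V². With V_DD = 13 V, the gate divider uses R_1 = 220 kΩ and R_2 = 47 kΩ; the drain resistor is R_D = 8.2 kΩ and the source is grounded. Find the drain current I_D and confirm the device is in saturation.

V_G = V_DD·R_2/(R_1+R_2) = 13×47/267 = 2.29 V. With the source grounded, V_GS = V_G = 2.29 V.
Assume saturation: I_D = (k_n/2)(V_GS − V_t)² = (1.2/2)×(2.29 − 1.2)² = 0.6×1.09² = 0.711 mA.
V_DS = V_DD − I_D·R_D = 13 − 0.711×8.2 = 7.17 V.
Saturation requires V_DS ≥ V_GS − V_t = 1.09 V; 7.17 ≥ 1.09 ✓.

I_D ≈ 0.71 mA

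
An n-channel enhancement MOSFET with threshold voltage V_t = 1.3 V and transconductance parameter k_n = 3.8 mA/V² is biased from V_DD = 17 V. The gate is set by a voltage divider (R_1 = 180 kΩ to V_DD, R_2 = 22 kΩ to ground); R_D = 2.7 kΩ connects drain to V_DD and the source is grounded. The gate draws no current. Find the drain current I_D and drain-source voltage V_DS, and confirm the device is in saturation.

V_G = V_DD·R_2/(R_1+R_2) = 17×22/202 = 1.85 V. With the source grounded, V_GS = V_G = 1.85 V.
Assume saturation: I_D = (k_n/2)(V_GS − V_t)² = (3.8/2)×(1.85 − 1.3)² = 1.9×0.551² = 0.578 mA.
V_DS = V_DD − I_D·R_D = 17 − 0.578×2.7 = 15.4 V.
Saturation requires V_DS ≥ V_GS − V_t = 0.551 V; 15.4 ≥ 0.551 ✓.

I_D ≈ 0.58 mA, V_DS ≈ 15 V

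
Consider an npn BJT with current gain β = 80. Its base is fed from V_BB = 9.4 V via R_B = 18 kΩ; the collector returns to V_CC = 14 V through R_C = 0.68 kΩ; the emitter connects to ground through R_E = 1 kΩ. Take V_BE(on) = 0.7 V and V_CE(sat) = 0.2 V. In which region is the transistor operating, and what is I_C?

active; I_C ≈ 7 mA

Assume active. Base-emitter loop: I_B = (V_BB − V_BE)/(R_B + (β+1)R_E) = (9.4 − 0.7)/(18 + 81×1) = 0.0879 mA.
I_C = β·I_B = 80×0.0879 = 7.03 mA.
V_CE = V_CC − I_C·R_C − I_E·R_E = 14 − 7.03×0.68 − 7.12×1 = 2.1 V > V_CE(sat), so the active-region assumption holds.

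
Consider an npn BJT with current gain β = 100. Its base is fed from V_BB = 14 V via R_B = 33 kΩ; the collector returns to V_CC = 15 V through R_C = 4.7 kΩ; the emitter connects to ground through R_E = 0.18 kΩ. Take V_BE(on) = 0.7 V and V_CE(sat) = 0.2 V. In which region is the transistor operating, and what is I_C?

saturation; I_C ≈ 3 mA

Assume active: I_B = (14 − 0.7)/(33 + 101×0.18) = 0.26 mA, I_C = β·I_B = 26 mA.
Then V_CE = 15 − 26×4.7 − 26.2×0.18 = -112 V < 0.2 V — the active assumption fails.
Re-solve with V_CE = 0.2 V. KCL at the emitter: V_E/R_E = (V_BB−0.7−V_E)/R_B + (V_CC−0.2−V_E)/R_C, giving V_E = 0.613 V.
I_C = (V_CC − 0.2 − V_E)/R_C = (14.8 − 0.613)/4.7 = 3.02 mA.
Check: I_B = (13.3 − 0.613)/33 = 0.384 mA, and β·I_B = 38.4 mA > I_C, confirming saturation.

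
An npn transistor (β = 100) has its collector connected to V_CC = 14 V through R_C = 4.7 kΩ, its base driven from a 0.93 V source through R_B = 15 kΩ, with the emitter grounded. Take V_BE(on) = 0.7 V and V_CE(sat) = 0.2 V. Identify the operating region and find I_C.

active; I_C ≈ 1.5 mA

Assume active. Base-emitter loop: I_B = (V_BB − V_BE)/R_B = (0.93 − 0.7)/15 = 0.0153 mA.
I_C = β·I_B = 100×0.0153 = 1.53 mA.
V_CE = V_CC − I_C·R_C = 14 − 1.53×4.7 = 6.79 V > V_CE(sat), so the active-region assumption holds.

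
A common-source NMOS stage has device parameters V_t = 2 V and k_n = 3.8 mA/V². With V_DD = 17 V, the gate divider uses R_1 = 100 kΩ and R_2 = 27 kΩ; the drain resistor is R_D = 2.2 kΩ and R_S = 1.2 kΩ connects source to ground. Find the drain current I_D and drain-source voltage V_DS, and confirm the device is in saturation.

V_G = V_DD·R_2/(R_1+R_2) = 17×27/127 = 3.61 V.
Assume saturation: I_D = (k_n/2)(V_GS − V_t)² with V_GS = V_G − I_D·R_S = 3.61 − 1.2·I_D.
Substituting gives 2.74·I_D² − 8.36·I_D + 4.95 = 0, with roots I_D = 0.803 or 2.25 mA.
The root I_D = 2.25 mA gives V_GS = 0.911 V ≤ V_t, so take I_D = 0.803 mA.
Then V_GS = 2.65 V and V_DS = V_DD − I_D(R_D+R_S) = 17 − 0.803×3.4 = 14.3 V.
Saturation requires V_DS ≥ V_GS − V_t = 0.65 V; 14.3 ≥ 0.65 ✓.

I_D ≈ 0.8 mA, V_DS ≈ 14 V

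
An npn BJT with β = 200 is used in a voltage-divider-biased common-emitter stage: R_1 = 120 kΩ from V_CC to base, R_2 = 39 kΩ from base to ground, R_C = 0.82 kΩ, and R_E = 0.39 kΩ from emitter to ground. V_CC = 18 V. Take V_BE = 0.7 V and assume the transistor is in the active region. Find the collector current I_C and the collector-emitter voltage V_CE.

I_C ≈ 6.9 mA, V_CE ≈ 9.6 V

Thevenize the base divider: V_Th = V_CC·R_2/(R_1+R_2) = 18×39/159 = 4.42 V, R_Th = R_1‖R_2 = 29.4 kΩ.
Base-emitter loop: V_Th = I_B·R_Th + V_BE + (β+1)I_B·R_E, so I_B = (4.42 − 0.7) / (29.4 + 201×0.39) = 0.0345 mA.
I_C = β·I_B = 200×0.0345 = 6.89 mA, and I_E = (β+1)I_B = 6.93 mA.
V_CE = V_CC − I_C·R_C − I_E·R_E = 18 − 6.89×0.82 − 6.93×0.39 = 9.65 V.
V_CE = 9.65 V > 0.2 V confirms active-region operation.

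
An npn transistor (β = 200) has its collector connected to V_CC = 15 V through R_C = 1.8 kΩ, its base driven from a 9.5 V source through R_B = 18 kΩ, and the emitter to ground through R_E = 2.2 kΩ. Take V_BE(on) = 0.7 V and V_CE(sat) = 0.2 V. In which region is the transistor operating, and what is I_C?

saturation; I_C ≈ 3.7 mA

Assume active: I_B = (9.5 − 0.7)/(18 + 201×2.2) = 0.0191 mA, I_C = β·I_B = 3.82 mA.
Then V_CE = 15 − 3.82×1.8 − 3.84×2.2 = -0.34 V < 0.2 V — the active assumption fails.
Re-solve with V_CE = 0.2 V. KCL at the emitter: V_E/R_E = (V_BB−0.7−V_E)/R_B + (V_CC−0.2−V_E)/R_C, giving V_E = 8.17 V.
I_C = (V_CC − 0.2 − V_E)/R_C = (14.8 − 8.17)/1.8 = 3.68 mA.
Check: I_B = (8.8 − 8.17)/18 = 0.0348 mA, and β·I_B = 6.95 mA > I_C, confirming saturation.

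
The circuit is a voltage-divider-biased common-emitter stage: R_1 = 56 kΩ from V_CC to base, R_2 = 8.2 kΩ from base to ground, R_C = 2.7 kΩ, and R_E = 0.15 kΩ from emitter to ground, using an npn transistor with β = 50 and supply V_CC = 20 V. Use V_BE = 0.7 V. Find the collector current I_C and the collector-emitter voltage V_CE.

Thevenize the base divider: V_Th = V_CC·R_2/(R_1+R_2) = 20×8.2/64.2 = 2.55 V, R_Th = R_1‖R_2 = 7.15 kΩ.
Base-emitter loop: V_Th = I_B·R_Th + V_BE + (β+1)I_B·R_E, so I_B = (2.55 − 0.7) / (7.15 + 51×0.15) = 0.125 mA.
I_C = β·I_B = 50×0.125 = 6.26 mA, and I_E = (β+1)I_B = 6.39 mA.
V_CE = V_CC − I_C·R_C − I_E·R_E = 20 − 6.26×2.7 − 6.39×0.15 = 2.13 V.
V_CE = 2.13 V > 0.2 V confirms active-region operation.

I_C ≈ 6.3 mA, V_CE ≈ 2.1 V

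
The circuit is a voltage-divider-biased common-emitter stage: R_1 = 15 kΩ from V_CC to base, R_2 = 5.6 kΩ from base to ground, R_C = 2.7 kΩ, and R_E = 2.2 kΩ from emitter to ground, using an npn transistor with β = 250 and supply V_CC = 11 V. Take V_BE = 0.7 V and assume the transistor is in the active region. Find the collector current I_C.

I_C ≈ 1 mA

Thevenize the base divider: V_Th = V_CC·R_2/(R_1+R_2) = 11×5.6/20.6 = 2.99 V, R_Th = R_1‖R_2 = 4.08 kΩ.
Base-emitter loop: V_Th = I_B·R_Th + V_BE + (β+1)I_B·R_E, so I_B = (2.99 − 0.7) / (4.08 + 251×2.2) = 0.00412 mA.
I_C = β·I_B = 250×0.00412 = 1.03 mA, and I_E = (β+1)I_B = 1.03 mA.
V_CE = V_CC − I_C·R_C − I_E·R_E = 11 − 1.03×2.7 − 1.03×2.2 = 5.95 V.
V_CE = 5.95 V > 0.2 V confirms active-region operation.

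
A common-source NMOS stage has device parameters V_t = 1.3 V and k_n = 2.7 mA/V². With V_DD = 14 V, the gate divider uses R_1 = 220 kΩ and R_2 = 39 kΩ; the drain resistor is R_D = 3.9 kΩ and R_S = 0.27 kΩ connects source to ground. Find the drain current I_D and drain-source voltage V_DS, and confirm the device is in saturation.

V_G = V_DD·R_2/(R_1+R_2) = 14×39/259 = 2.11 V.
Assume saturation: I_D = (k_n/2)(V_GS − V_t)² with V_GS = V_G − I_D·R_S = 2.11 − 0.27·I_D.
Substituting gives 0.0984·I_D² − 1.59·I_D + 0.882 = 0, with roots I_D = 0.575 or 15.6 mA.
The root I_D = 15.6 mA gives V_GS = -2.1 V ≤ V_t, so take I_D = 0.575 mA.
Then V_GS = 1.95 V and V_DS = V_DD − I_D(R_D+R_S) = 14 − 0.575×4.17 = 11.6 V.
Saturation requires V_DS ≥ V_GS − V_t = 0.653 V; 11.6 ≥ 0.653 ✓.

I_D ≈ 0.58 mA, V_DS ≈ 12 V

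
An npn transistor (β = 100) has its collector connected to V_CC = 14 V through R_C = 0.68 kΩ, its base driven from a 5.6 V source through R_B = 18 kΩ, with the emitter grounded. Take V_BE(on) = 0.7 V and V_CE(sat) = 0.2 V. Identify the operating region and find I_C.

Assume active: I_B = (5.6 − 0.7)/18 = 0.272 mA, giving I_C = β·I_B = 27.2 mA.
But then V_CE = 14 − 27.2×0.68 = -4.51 V < V_CE(sat) = 0.2 V — impossible in the active region.
So the transistor is saturated. With V_CE = 0.2 V, I_C = (V_CC − 0.2)/R_C = 13.8/0.68 = 20.3 mA.
Check: β·I_B = 27.2 mA > I_C = 20.3 mA, confirming saturation.

saturation; I_C ≈ 20 mA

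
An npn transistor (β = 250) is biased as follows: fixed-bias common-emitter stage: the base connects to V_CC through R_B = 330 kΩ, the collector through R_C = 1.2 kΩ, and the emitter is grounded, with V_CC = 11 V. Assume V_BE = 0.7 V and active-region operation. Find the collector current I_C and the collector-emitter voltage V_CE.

I_C ≈ 7.8 mA, V_CE ≈ 1.6 V

Base loop: V_CC = I_B·R_B + V_BE, so I_B = (11 − 0.7)/330 kΩ = 0.0312 mA.
In the active region I_C = β·I_B = 250 × 0.0312 = 7.8 mA.
Collector loop: V_CE = V_CC − I_C·R_C = 11 − 7.8×1.2 = 1.64 V.
Since V_CE = 1.64 V > V_CE(sat) ≈ 0.2 V, the transistor is in the active region as assumed.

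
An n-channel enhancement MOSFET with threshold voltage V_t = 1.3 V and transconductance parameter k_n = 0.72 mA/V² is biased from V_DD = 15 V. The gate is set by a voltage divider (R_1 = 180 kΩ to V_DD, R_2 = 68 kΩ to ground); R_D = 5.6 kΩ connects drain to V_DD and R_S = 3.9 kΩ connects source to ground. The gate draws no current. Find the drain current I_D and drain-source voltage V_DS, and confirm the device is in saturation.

I_D ≈ 0.44 mA, V_DS ≈ 11 V

V_G = V_DD·R_2/(R_1+R_2) = 15×68/248 = 4.11 V.
Assume saturation: I_D = (k_n/2)(V_GS − V_t)² with V_GS = V_G − I_D·R_S = 4.11 − 3.9·I_D.
Substituting gives 5.48·I_D² − 8.9·I_D + 2.85 = 0, with roots I_D = 0.438 or 1.19 mA.
The root I_D = 1.19 mA gives V_GS = -0.516 V ≤ V_t, so take I_D = 0.438 mA.
Then V_GS = 2.4 V and V_DS = V_DD − I_D(R_D+R_S) = 15 − 0.438×9.5 = 10.8 V.
Saturation requires V_DS ≥ V_GS − V_t = 1.1 V; 10.8 ≥ 1.1 ✓.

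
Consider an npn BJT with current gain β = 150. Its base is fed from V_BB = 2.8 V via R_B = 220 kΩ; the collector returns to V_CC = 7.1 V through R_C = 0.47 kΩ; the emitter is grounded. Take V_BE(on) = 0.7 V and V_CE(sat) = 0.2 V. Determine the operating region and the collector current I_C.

active; I_C ≈ 1.4 mA

Assume active. Base-emitter loop: I_B = (V_BB − V_BE)/R_B = (2.8 − 0.7)/220 = 0.00955 mA.
I_C = β·I_B = 150×0.00955 = 1.43 mA.
V_CE = V_CC − I_C·R_C = 7.1 − 1.43×0.47 = 6.43 V > V_CE(sat), so the active-region assumption holds.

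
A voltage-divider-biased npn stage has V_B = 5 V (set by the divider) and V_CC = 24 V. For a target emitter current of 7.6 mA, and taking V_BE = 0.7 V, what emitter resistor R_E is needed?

R_E ≈ 0.57 kΩ

V_E = V_B − V_BE = 5 − 0.7 = 4.3 V.
R_E = V_E / I_E = 4.3 / 7.6 = 0.566 kΩ.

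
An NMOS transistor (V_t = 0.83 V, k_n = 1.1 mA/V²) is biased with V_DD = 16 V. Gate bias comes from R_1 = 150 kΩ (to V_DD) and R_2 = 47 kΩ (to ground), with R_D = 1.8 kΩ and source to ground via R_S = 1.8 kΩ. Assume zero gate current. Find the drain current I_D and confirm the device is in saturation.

V_G = V_DD·R_2/(R_1+R_2) = 16×47/197 = 3.82 V.
Assume saturation: I_D = (k_n/2)(V_GS − V_t)² with V_GS = V_G − I_D·R_S = 3.82 − 1.8·I_D.
Substituting gives 1.78·I_D² − 6.91·I_D + 4.91 = 0, with roots I_D = 0.935 or 2.95 mA.
The root I_D = 2.95 mA gives V_GS = -1.48 V ≤ V_t, so take I_D = 0.935 mA.
Then V_GS = 2.13 V and V_DS = V_DD − I_D(R_D+R_S) = 16 − 0.935×3.6 = 12.6 V.
Saturation requires V_DS ≥ V_GS − V_t = 1.3 V; 12.6 ≥ 1.3 ✓.

I_D ≈ 0.94 mA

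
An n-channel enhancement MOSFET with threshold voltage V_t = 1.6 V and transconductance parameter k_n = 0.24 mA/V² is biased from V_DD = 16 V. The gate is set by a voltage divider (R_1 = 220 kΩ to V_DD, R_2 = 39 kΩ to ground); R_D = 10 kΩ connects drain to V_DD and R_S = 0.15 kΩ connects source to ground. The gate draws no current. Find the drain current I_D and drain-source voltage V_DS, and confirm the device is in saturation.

V_G = V_DD·R_2/(R_1+R_2) = 16×39/259 = 2.41 V.
Assume saturation: I_D = (k_n/2)(V_GS − V_t)² with V_GS = V_G − I_D·R_S = 2.41 − 0.15·I_D.
Substituting gives 0.0027·I_D² − 1.03·I_D + 0.0786 = 0, with roots I_D = 0.0764 or 381 mA.
The root I_D = 381 mA gives V_GS = -54.8 V ≤ V_t, so take I_D = 0.0764 mA.
Then V_GS = 2.4 V and V_DS = V_DD − I_D(R_D+R_S) = 16 − 0.0764×10.2 = 15.2 V.
Saturation requires V_DS ≥ V_GS − V_t = 0.798 V; 15.2 ≥ 0.798 ✓.

I_D ≈ 0.076 mA, V_DS ≈ 15 V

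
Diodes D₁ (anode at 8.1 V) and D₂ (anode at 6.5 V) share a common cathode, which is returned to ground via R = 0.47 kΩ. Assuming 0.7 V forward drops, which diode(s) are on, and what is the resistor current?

Assume both conduct. Then node N would need to be at both 8.1−0.7 = 7.4 V and 6.5−0.7 = 5.8 V, which is impossible.
Assume only D₁ conducts: V_N = 8.1 − 0.7 = 7.4 V, so I_R = 7.4/0.47 = 15.7 mA.
Check D₂: its anode-to-cathode voltage is 6.5 − 7.4 = -0.9 V < 0.7 V, so it is off. The assumption is consistent.

Only D₁ conducts; I_R ≈ 16 mA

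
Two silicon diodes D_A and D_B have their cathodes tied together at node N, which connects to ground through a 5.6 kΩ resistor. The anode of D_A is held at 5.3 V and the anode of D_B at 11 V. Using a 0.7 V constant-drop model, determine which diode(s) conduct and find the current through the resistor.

Assume both conduct. Then node N would need to be at both 5.3−0.7 = 4.6 V and 11−0.7 = 10.3 V, which is impossible.
Assume only D_B conducts: V_N = 11 − 0.7 = 10.3 V, so I_R = 10.3/5.6 = 1.84 mA.
Check D_A: its anode-to-cathode voltage is 5.3 − 10.3 = -5 V < 0.7 V, so it is off. The assumption is consistent.

Only D_B conducts; I_R ≈ 1.8 mA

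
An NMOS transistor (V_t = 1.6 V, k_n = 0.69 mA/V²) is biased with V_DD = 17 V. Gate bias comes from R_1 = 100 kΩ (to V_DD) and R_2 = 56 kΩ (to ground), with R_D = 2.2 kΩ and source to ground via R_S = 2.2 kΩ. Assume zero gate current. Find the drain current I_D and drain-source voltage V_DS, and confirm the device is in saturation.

I_D ≈ 1.2 mA, V_DS ≈ 12 V

V_G = V_DD·R_2/(R_1+R_2) = 17×56/156 = 6.1 V.
Assume saturation: I_D = (k_n/2)(V_GS − V_t)² with V_GS = V_G − I_D·R_S = 6.1 − 2.2·I_D.
Substituting gives 1.67·I_D² − 7.83·I_D + 6.99 = 0, with roots I_D = 1.2 or 3.49 mA.
The root I_D = 3.49 mA gives V_GS = -1.58 V ≤ V_t, so take I_D = 1.2 mA.
Then V_GS = 3.46 V and V_DS = V_DD − I_D(R_D+R_S) = 17 − 1.2×4.4 = 11.7 V.
Saturation requires V_DS ≥ V_GS − V_t = 1.86 V; 11.7 ≥ 1.86 ✓.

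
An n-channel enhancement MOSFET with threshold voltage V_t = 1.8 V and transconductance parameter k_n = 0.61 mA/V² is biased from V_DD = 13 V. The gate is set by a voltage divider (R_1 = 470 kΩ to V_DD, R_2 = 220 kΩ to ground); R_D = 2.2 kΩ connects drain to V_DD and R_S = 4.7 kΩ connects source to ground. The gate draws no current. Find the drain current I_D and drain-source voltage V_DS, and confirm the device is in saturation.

V_G = V_DD·R_2/(R_1+R_2) = 13×220/690 = 4.14 V.
Assume saturation: I_D = (k_n/2)(V_GS − V_t)² with V_GS = V_G − I_D·R_S = 4.14 − 4.7·I_D.
Substituting gives 6.74·I_D² − 7.72·I_D + 1.68 = 0, with roots I_D = 0.291 or 0.855 mA.
The root I_D = 0.855 mA gives V_GS = 0.126 V ≤ V_t, so take I_D = 0.291 mA.
Then V_GS = 2.78 V and V_DS = V_DD − I_D(R_D+R_S) = 13 − 0.291×6.9 = 11 V.
Saturation requires V_DS ≥ V_GS − V_t = 0.977 V; 11 ≥ 0.977 ✓.

I_D ≈ 0.29 mA, V_DS ≈ 11 V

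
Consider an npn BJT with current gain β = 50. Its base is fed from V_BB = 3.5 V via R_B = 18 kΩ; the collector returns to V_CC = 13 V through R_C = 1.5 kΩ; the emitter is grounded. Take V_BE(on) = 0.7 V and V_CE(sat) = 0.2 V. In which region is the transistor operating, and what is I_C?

Assume active. Base-emitter loop: I_B = (V_BB − V_BE)/R_B = (3.5 − 0.7)/18 = 0.156 mA.
I_C = β·I_B = 50×0.156 = 7.78 mA.
V_CE = V_CC − I_C·R_C = 13 − 7.78×1.5 = 1.33 V > V_CE(sat), so the active-region assumption holds.

active; I_C ≈ 7.8 mA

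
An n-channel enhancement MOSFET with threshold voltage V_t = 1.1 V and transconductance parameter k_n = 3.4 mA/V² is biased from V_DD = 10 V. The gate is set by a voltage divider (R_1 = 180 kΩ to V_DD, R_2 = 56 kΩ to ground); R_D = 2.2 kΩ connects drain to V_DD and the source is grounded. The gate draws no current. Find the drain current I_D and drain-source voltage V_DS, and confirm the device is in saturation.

V_G = V_DD·R_2/(R_1+R_2) = 10×56/236 = 2.37 V. With the source grounded, V_GS = V_G = 2.37 V.
Assume saturation: I_D = (k_n/2)(V_GS − V_t)² = (3.4/2)×(2.37 − 1.1)² = 1.7×1.27² = 2.75 mA.
V_DS = V_DD − I_D·R_D = 10 − 2.75×2.2 = 3.94 V.
Saturation requires V_DS ≥ V_GS − V_t = 1.27 V; 3.94 ≥ 1.27 ✓.

I_D ≈ 2.8 mA, V_DS ≈ 3.9 V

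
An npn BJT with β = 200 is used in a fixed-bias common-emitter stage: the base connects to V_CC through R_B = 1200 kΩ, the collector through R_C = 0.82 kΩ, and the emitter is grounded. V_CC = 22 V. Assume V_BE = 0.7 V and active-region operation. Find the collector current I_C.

Base loop: V_CC = I_B·R_B + V_BE, so I_B = (22 − 0.7)/1200 kΩ = 0.0178 mA.
In the active region I_C = β·I_B = 200 × 0.0178 = 3.55 mA.
Collector loop: V_CE = V_CC − I_C·R_C = 22 − 3.55×0.82 = 19.1 V.
Since V_CE = 19.1 V > V_CE(sat) ≈ 0.2 V, the transistor is in the active region as assumed.

I_C ≈ 3.6 mA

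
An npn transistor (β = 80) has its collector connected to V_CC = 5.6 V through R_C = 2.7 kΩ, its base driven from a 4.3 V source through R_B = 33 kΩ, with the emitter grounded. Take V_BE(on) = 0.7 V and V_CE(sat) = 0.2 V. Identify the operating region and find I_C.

Assume active: I_B = (4.3 − 0.7)/33 = 0.109 mA, giving I_C = β·I_B = 8.73 mA.
But then V_CE = 5.6 − 8.73×2.7 = -18 V < V_CE(sat) = 0.2 V — impossible in the active region.
So the transistor is saturated. With V_CE = 0.2 V, I_C = (V_CC − 0.2)/R_C = 5.4/2.7 = 2 mA.
Check: β·I_B = 8.73 mA > I_C = 2 mA, confirming saturation.

saturation; I_C ≈ 2 mA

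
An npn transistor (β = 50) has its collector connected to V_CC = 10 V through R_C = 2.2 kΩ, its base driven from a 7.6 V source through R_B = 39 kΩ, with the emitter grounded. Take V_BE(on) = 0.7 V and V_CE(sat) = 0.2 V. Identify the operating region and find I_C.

Assume active: I_B = (7.6 − 0.7)/39 = 0.177 mA, giving I_C = β·I_B = 8.85 mA.
But then V_CE = 10 − 8.85×2.2 = -9.46 V < V_CE(sat) = 0.2 V — impossible in the active region.
So the transistor is saturated. With V_CE = 0.2 V, I_C = (V_CC − 0.2)/R_C = 9.8/2.2 = 4.45 mA.
Check: β·I_B = 8.85 mA > I_C = 4.45 mA, confirming saturation.

saturation; I_C ≈ 4.5 mA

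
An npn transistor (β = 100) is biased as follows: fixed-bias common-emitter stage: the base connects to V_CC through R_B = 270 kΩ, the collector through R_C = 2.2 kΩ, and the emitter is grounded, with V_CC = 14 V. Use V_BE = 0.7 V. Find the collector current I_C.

I_C ≈ 4.9 mA

Base loop: V_CC = I_B·R_B + V_BE, so I_B = (14 − 0.7)/270 kΩ = 0.0493 mA.
In the active region I_C = β·I_B = 100 × 0.0493 = 4.93 mA.
Collector loop: V_CE = V_CC − I_C·R_C = 14 − 4.93×2.2 = 3.16 V.
Since V_CE = 3.16 V > V_CE(sat) ≈ 0.2 V, the transistor is in the active region as assumed.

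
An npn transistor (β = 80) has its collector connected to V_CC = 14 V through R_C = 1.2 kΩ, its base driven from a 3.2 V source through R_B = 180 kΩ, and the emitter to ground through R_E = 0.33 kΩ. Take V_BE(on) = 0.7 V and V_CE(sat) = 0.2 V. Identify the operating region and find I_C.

Assume active. Base-emitter loop: I_B = (V_BB − V_BE)/(R_B + (β+1)R_E) = (3.2 − 0.7)/(180 + 81×0.33) = 0.0121 mA.
I_C = β·I_B = 80×0.0121 = 0.967 mA.
V_CE = V_CC − I_C·R_C − I_E·R_E = 14 − 0.967×1.2 − 0.98×0.33 = 12.5 V > V_CE(sat), so the active-region assumption holds.

active; I_C ≈ 0.97 mA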